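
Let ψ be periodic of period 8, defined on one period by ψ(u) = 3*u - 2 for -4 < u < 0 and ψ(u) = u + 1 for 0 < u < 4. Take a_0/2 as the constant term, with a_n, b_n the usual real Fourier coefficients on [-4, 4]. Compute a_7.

16/(49*pi**2)

a_7 = 1/4 ∫_{-4}^{4} ψ(u) cos(7*pi*u/4) du.
Split the integral at the breakpoints.
Integrating by parts (boundary term plus one more integral), an antiderivative of (3*u - 2) cos(7*pi*u/4) is 12*u*sin(7*pi*u/4)/(7*pi) - 8*sin(7*pi*u/4)/(7*pi) + 48*cos(7*pi*u/4)/(49*pi**2); evaluating from -4 to 0: ∫_{-4}^{0} (3*u - 2) cos(7*pi*u/4) du = (48/(49*pi**2)) - (-48/(49*pi**2)) = 96/(49*pi**2).
Integrating by parts (boundary term plus one more integral), an antiderivative of (u + 1) cos(7*pi*u/4) is 4*u*sin(7*pi*u/4)/(7*pi) + 4*sin(7*pi*u/4)/(7*pi) + 16*cos(7*pi*u/4)/(49*pi**2); evaluating from 0 to 4: ∫_{0}^{4} (u + 1) cos(7*pi*u/4) du = (-16/(49*pi**2)) - (16/(49*pi**2)) = -32/(49*pi**2).
Summing the pieces and multiplying by (1/4) gives a_7 = 16/(49*pi**2).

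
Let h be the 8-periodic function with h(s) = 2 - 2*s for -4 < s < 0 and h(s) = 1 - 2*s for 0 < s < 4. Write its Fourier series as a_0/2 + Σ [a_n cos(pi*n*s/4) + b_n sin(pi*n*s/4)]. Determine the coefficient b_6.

b_6 = 1/4 ∫_{-4}^{4} h(s) sin(3*pi*s/2) ds.
Split the integral at the breakpoints.
Integrating by parts (boundary term plus one more integral), an antiderivative of (2 - 2*s) sin(3*pi*s/2) is 4*s*cos(3*pi*s/2)/(3*pi) - 8*sin(3*pi*s/2)/(9*pi**2) - 4*cos(3*pi*s/2)/(3*pi); evaluating from -4 to 0: ∫_{-4}^{0} (2 - 2*s) sin(3*pi*s/2) ds = (-4/(3*pi)) - (-20/(3*pi)) = 16/(3*pi).
Integrating by parts (boundary term plus one more integral), an antiderivative of (1 - 2*s) sin(3*pi*s/2) is 4*s*cos(3*pi*s/2)/(3*pi) - 8*sin(3*pi*s/2)/(9*pi**2) - 2*cos(3*pi*s/2)/(3*pi); evaluating from 0 to 4: ∫_{0}^{4} (1 - 2*s) sin(3*pi*s/2) ds = (14/(3*pi)) - (-2/(3*pi)) = 16/(3*pi).
Summing the pieces and multiplying by (1/4) gives b_6 = 8/(3*pi).

8/(3*pi)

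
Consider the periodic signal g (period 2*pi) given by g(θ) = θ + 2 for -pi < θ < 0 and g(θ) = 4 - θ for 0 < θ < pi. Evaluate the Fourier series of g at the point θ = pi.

3 - pi

θ = pi differs from θ = -pi by 1 full period(s), and the series is 2*pi-periodic.
At θ = -pi the one-sided limits are g(-pi^-) = 4 - pi and g(-pi^+) = 2 - pi.
By Dirichlet's theorem the series converges to their average, [(4 - pi) + (2 - pi)]/2 = 3 - pi.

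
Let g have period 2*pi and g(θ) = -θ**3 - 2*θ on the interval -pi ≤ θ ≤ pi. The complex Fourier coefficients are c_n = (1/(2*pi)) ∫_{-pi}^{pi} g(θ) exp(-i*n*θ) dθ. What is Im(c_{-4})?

Since g is real-valued, Im(c_{-4}) = -(1/(2*pi)) ∫_{-pi}^{pi} g(θ) sin(-4*θ) dθ = b_{4}/2.
g is odd and sin(-4*θ) is odd, so the integrand is even: ∫_{-pi}^{pi} g(θ) sin(-4*θ) dθ = 2∫_0^{pi} g(θ) sin(-4*θ) dθ.
Integrating by parts three times (tabular method), an antiderivative of (-θ**3 - 2*θ) sin(-4*θ) is -θ**3*cos(4*θ)/4 + 3*θ**2*sin(4*θ)/16 - 13*θ*cos(4*θ)/32 + 13*sin(4*θ)/128; evaluating from 0 to pi: ∫_{0}^{pi} (-θ**3 - 2*θ) sin(-4*θ) dθ = (-pi*(13 + 8*pi**2)/32) - (0) = -pi*(13 + 8*pi**2)/32.
So ∫_{-pi}^{pi} g(θ) sin(-4*θ) dθ = -pi*(13 + 8*pi**2)/16.
Hence Im(c_{-4}) = (-1/(2*pi))·(-pi*(13 + 8*pi**2)/16) = 13/32 + pi**2/4.

13/32 + pi**2/4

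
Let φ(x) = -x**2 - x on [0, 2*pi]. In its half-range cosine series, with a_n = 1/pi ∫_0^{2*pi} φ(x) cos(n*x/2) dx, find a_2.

-4

a_2 = 1/pi ∫_0^{2*pi} (-x**2 - x) cos(x) dx.
Integrating by parts twice (tabular method), an antiderivative of (-x**2 - x) cos(x) is -x**2*sin(x) - x*sin(x) - 2*x*cos(x) + 2*sin(x) - cos(x); evaluating from 0 to 2*pi: ∫_{0}^{2*pi} (-x**2 - x) cos(x) dx = (-4*pi - 1) - (-1) = -4*pi.
Hence a_2 = (1/pi)·(-4*pi) = -4.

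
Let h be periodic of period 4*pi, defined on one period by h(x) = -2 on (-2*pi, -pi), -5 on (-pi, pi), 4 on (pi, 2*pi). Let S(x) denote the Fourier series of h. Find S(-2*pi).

x = -2*pi differs from x = 2*pi by -1 full period(s), and the series is 4*pi-periodic.
At x = 2*pi the one-sided limits are h(2*pi^-) = 4 and h(2*pi^+) = -2.
By Dirichlet's theorem the series converges to their average, [(4) + (-2)]/2 = 1.

1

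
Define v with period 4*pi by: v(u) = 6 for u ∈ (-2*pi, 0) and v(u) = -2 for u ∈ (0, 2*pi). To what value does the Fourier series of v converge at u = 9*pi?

-2

u = 9*pi differs from u = pi by 2 full period(s), and the series is 4*pi-periodic.
v is continuous at u = pi with value -2, so the series converges to -2 there.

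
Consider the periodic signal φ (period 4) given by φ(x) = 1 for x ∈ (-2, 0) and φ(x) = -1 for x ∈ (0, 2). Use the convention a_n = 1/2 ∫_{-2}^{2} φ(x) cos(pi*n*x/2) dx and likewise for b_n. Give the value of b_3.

b_3 = 1/2 ∫_{-2}^{2} φ(x) sin(3*pi*x/2) dx.
φ is odd and sin(3*pi*x/2) is odd, so the integrand is even and b_3 = ∫_0^{2} φ(x) sin(3*pi*x/2) dx.
Directly, an antiderivative of (-1) sin(3*pi*x/2) is 2*cos(3*pi*x/2)/(3*pi); evaluating from 0 to 2: ∫_{0}^{2} (-1) sin(3*pi*x/2) dx = (-2/(3*pi)) - (2/(3*pi)) = -4/(3*pi).
Hence b_3 = -4/(3*pi).

-4/(3*pi)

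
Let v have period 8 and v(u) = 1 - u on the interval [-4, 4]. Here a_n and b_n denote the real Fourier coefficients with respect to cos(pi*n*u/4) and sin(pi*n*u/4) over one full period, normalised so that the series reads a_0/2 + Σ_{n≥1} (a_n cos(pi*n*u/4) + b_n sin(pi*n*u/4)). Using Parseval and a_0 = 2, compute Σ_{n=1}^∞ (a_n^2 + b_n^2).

Parseval: a_0^2/2 + Σ_{n≥1} (a_n^2+b_n^2) = 1/4 ∫_{-4}^{4} v(u)^2 du = 38/3.
Subtract a_0^2/2 = 2: Σ (a_n^2+b_n^2) = 32/3.

32/3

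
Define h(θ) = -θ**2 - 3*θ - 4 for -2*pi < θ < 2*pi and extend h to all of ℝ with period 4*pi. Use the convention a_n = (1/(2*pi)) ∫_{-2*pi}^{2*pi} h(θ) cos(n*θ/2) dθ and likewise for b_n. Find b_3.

b_3 = (1/(2*pi)) ∫_{-2*pi}^{2*pi} h(θ) sin(3*θ/2) dθ.
Integrating by parts twice (tabular method), an antiderivative of (-θ**2 - 3*θ - 4) sin(3*θ/2) is 2*θ**2*cos(3*θ/2)/3 - 8*θ*sin(3*θ/2)/9 + 2*θ*cos(3*θ/2) - 4*sin(3*θ/2)/3 + 56*cos(3*θ/2)/27; evaluating from -2*pi to 2*pi: ∫_{-2*pi}^{2*pi} (-θ**2 - 3*θ - 4) sin(3*θ/2) dθ = (-8*pi**2/3 - 4*pi - 56/27) - (-8*pi**2/3 - 56/27 + 4*pi) = -8*pi.
Hence b_3 = (1/(2*pi))·(-8*pi) = -4.

-4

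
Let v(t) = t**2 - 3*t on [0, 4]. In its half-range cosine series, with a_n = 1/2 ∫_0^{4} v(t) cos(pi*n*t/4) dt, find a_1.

-16/pi**2

a_1 = 1/2 ∫_0^{4} (t**2 - 3*t) cos(pi*t/4) dt.
Integrating by parts twice (tabular method), an antiderivative of (t**2 - 3*t) cos(pi*t/4) is 4*t**2*sin(pi*t/4)/pi - 12*t*sin(pi*t/4)/pi + 32*t*cos(pi*t/4)/pi**2 - 128*sin(pi*t/4)/pi**3 - 48*cos(pi*t/4)/pi**2; evaluating from 0 to 4: ∫_{0}^{4} (t**2 - 3*t) cos(pi*t/4) dt = (-80/pi**2) - (-48/pi**2) = -32/pi**2.
Hence a_1 = (1/2)·(-32/pi**2) = -16/pi**2.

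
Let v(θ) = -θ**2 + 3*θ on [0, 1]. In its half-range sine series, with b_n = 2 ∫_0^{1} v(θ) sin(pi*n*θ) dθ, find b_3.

b_3 = 2 ∫_0^{1} (-θ**2 + 3*θ) sin(3*pi*θ) dθ.
Integrating by parts twice (tabular method), an antiderivative of (-θ**2 + 3*θ) sin(3*pi*θ) is θ**2*cos(3*pi*θ)/(3*pi) - 2*θ*sin(3*pi*θ)/(9*pi**2) - θ*cos(3*pi*θ)/pi + sin(3*pi*θ)/(3*pi**2) - 2*cos(3*pi*θ)/(27*pi**3); evaluating from 0 to 1: ∫_{0}^{1} (-θ**2 + 3*θ) sin(3*pi*θ) dθ = (2*(1 + 9*pi**2)/(27*pi**3)) - (-2/(27*pi**3)) = 2*(2 + 9*pi**2)/(27*pi**3).
Hence b_3 = 2·(2*(2 + 9*pi**2)/(27*pi**3)) = 4*(2 + 9*pi**2)/(27*pi**3).

4*(2 + 9*pi**2)/(27*pi**3)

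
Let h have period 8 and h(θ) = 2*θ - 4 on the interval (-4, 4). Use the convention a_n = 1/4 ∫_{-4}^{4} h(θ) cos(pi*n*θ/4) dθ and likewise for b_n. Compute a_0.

a_0 = 1/4 ∫_{-4}^{4} h(θ) dθ = 1/4 · (-32) = -8.

-8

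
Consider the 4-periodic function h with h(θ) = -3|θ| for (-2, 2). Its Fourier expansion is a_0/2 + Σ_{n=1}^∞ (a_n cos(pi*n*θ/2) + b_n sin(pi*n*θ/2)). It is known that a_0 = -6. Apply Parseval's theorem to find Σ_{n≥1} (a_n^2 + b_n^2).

6

Parseval: a_0^2/2 + Σ_{n≥1} (a_n^2+b_n^2) = 1/2 ∫_{-2}^{2} h(θ)^2 dθ = 24.
Subtract a_0^2/2 = 18: Σ (a_n^2+b_n^2) = 6.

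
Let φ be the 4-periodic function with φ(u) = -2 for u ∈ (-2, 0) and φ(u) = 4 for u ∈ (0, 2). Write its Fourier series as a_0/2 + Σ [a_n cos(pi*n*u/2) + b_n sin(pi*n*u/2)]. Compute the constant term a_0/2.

1

a_0 = 1/2 ∫_{-2}^{2} φ(u) du = 1/2 · (4) = 2.
So the constant term a_0/2 = 1.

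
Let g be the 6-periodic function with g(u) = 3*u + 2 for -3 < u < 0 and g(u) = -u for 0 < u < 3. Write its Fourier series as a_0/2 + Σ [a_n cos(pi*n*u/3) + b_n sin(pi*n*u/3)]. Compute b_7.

2/(7*pi)

b_7 = 1/3 ∫_{-3}^{3} g(u) sin(7*pi*u/3) du.
Split the integral at the breakpoints.
Integrating by parts (boundary term plus one more integral), an antiderivative of (3*u + 2) sin(7*pi*u/3) is -9*u*cos(7*pi*u/3)/(7*pi) + 27*sin(7*pi*u/3)/(49*pi**2) - 6*cos(7*pi*u/3)/(7*pi); evaluating from -3 to 0: ∫_{-3}^{0} (3*u + 2) sin(7*pi*u/3) du = (-6/(7*pi)) - (-3/pi) = 15/(7*pi).
Integrating by parts (boundary term plus one more integral), an antiderivative of (-u) sin(7*pi*u/3) is 3*u*cos(7*pi*u/3)/(7*pi) - 9*sin(7*pi*u/3)/(49*pi**2); evaluating from 0 to 3: ∫_{0}^{3} (-u) sin(7*pi*u/3) du = (-9/(7*pi)) - (0) = -9/(7*pi).
Summing the pieces and multiplying by (1/3) gives b_7 = 2/(7*pi).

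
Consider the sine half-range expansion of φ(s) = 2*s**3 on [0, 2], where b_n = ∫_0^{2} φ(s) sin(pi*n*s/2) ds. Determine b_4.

-8/pi + 3/pi**3

b_4 = ∫_0^{2} (2*s**3) sin(2*pi*s) ds.
Integrating by parts three times (tabular method), an antiderivative of (2*s**3) sin(2*pi*s) is -s**3*cos(2*pi*s)/pi + 3*s**2*sin(2*pi*s)/(2*pi**2) + 3*s*cos(2*pi*s)/(2*pi**3) - 3*sin(2*pi*s)/(4*pi**4); evaluating from 0 to 2: ∫_{0}^{2} (2*s**3) sin(2*pi*s) ds = (-8/pi + 3/pi**3) - (0) = -8/pi + 3/pi**3.
Hence b_4 = -8/pi + 3/pi**3.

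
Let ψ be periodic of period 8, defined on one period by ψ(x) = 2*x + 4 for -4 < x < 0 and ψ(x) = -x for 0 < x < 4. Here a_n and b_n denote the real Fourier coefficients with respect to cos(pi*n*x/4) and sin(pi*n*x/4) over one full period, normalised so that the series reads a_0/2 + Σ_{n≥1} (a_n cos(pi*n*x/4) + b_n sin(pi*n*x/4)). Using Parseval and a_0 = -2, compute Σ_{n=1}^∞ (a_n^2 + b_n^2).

26/3

Parseval: a_0^2/2 + Σ_{n≥1} (a_n^2+b_n^2) = 1/4 ∫_{-4}^{4} ψ(x)^2 dx = 32/3.
Subtract a_0^2/2 = 2: Σ (a_n^2+b_n^2) = 26/3.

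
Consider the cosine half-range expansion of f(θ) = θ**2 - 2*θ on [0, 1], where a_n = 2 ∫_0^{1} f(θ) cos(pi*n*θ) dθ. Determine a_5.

4/(25*pi**2)

a_5 = 2 ∫_0^{1} (θ**2 - 2*θ) cos(5*pi*θ) dθ.
Integrating by parts twice (tabular method), an antiderivative of (θ**2 - 2*θ) cos(5*pi*θ) is θ**2*sin(5*pi*θ)/(5*pi) - 2*θ*sin(5*pi*θ)/(5*pi) + 2*θ*cos(5*pi*θ)/(25*pi**2) - 2*sin(5*pi*θ)/(125*pi**3) - 2*cos(5*pi*θ)/(25*pi**2); evaluating from 0 to 1: ∫_{0}^{1} (θ**2 - 2*θ) cos(5*pi*θ) dθ = (0) - (-2/(25*pi**2)) = 2/(25*pi**2).
Hence a_5 = 2·(2/(25*pi**2)) = 4/(25*pi**2).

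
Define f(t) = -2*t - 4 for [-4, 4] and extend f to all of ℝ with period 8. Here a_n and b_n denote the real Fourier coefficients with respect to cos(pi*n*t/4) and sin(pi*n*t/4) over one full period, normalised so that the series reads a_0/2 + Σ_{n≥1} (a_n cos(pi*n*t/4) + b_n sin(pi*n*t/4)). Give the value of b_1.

b_1 = 1/4 ∫_{-4}^{4} f(t) sin(pi*t/4) dt.
Integrating by parts (boundary term plus one more integral), an antiderivative of (-2*t - 4) sin(pi*t/4) is 8*t*cos(pi*t/4)/pi - 32*sin(pi*t/4)/pi**2 + 16*cos(pi*t/4)/pi; evaluating from -4 to 4: ∫_{-4}^{4} (-2*t - 4) sin(pi*t/4) dt = (-48/pi) - (16/pi) = -64/pi.
Hence b_1 = (1/4)·(-64/pi) = -16/pi.

-16/pi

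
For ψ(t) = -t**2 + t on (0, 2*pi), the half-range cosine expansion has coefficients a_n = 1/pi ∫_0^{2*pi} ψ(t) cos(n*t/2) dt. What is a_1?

16 - 8/pi

a_1 = 1/pi ∫_0^{2*pi} (-t**2 + t) cos(t/2) dt.
Integrating by parts twice (tabular method), an antiderivative of (-t**2 + t) cos(t/2) is -2*t**2*sin(t/2) + 2*t*sin(t/2) - 8*t*cos(t/2) + 16*sin(t/2) + 4*cos(t/2); evaluating from 0 to 2*pi: ∫_{0}^{2*pi} (-t**2 + t) cos(t/2) dt = (-4 + 16*pi) - (4) = -8 + 16*pi.
Hence a_1 = (1/pi)·(-8 + 16*pi) = 16 - 8/pi.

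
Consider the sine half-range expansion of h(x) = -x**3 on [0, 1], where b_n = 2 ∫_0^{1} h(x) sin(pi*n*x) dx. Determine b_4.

(-3 + 8*pi**2)/(16*pi**3)

b_4 = 2 ∫_0^{1} (-x**3) sin(4*pi*x) dx.
Integrating by parts three times (tabular method), an antiderivative of (-x**3) sin(4*pi*x) is x**3*cos(4*pi*x)/(4*pi) - 3*x**2*sin(4*pi*x)/(16*pi**2) - 3*x*cos(4*pi*x)/(32*pi**3) + 3*sin(4*pi*x)/(128*pi**4); evaluating from 0 to 1: ∫_{0}^{1} (-x**3) sin(4*pi*x) dx = ((-3 + 8*pi**2)/(32*pi**3)) - (0) = (-3 + 8*pi**2)/(32*pi**3).
Hence b_4 = 2·((-3 + 8*pi**2)/(32*pi**3)) = (-3 + 8*pi**2)/(16*pi**3).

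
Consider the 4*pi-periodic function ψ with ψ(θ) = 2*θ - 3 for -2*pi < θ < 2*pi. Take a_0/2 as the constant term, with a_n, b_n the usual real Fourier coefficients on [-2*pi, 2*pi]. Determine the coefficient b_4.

b_4 = (1/(2*pi)) ∫_{-2*pi}^{2*pi} ψ(θ) sin(2*θ) dθ.
Integrating by parts (boundary term plus one more integral), an antiderivative of (2*θ - 3) sin(2*θ) is -θ*cos(2*θ) + sin(2*θ)/2 + 3*cos(2*θ)/2; evaluating from -2*pi to 2*pi: ∫_{-2*pi}^{2*pi} (2*θ - 3) sin(2*θ) dθ = (3/2 - 2*pi) - (3/2 + 2*pi) = -4*pi.
Hence b_4 = (1/(2*pi))·(-4*pi) = -2.

-2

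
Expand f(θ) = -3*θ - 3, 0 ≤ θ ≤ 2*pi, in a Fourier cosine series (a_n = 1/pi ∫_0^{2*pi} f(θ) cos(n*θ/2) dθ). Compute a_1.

24/pi

a_1 = 1/pi ∫_0^{2*pi} (-3*θ - 3) cos(θ/2) dθ.
Integrating by parts (boundary term plus one more integral), an antiderivative of (-3*θ - 3) cos(θ/2) is -6*θ*sin(θ/2) - 6*sin(θ/2) - 12*cos(θ/2); evaluating from 0 to 2*pi: ∫_{0}^{2*pi} (-3*θ - 3) cos(θ/2) dθ = (12) - (-12) = 24.
Hence a_1 = (1/pi)·(24) = 24/pi.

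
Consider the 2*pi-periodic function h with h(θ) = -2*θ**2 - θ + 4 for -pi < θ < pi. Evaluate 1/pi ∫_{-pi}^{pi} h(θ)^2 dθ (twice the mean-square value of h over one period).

1/pi ∫_{-pi}^{pi} h(θ)^2 dθ = 1/pi · (-10*pi**3 + 32*pi + 8*pi**5/5) = -10*pi**2 + 32 + 8*pi**4/5.

-10*pi**2 + 32 + 8*pi**4/5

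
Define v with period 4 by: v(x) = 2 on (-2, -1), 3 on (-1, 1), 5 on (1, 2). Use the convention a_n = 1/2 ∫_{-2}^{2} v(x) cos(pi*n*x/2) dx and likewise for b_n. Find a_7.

1/(7*pi)

a_7 = 1/2 ∫_{-2}^{2} v(x) cos(7*pi*x/2) dx.
Split the integral at the breakpoints.
Directly, an antiderivative of (2) cos(7*pi*x/2) is 4*sin(7*pi*x/2)/(7*pi); evaluating from -2 to -1: ∫_{-2}^{-1} (2) cos(7*pi*x/2) dx = (4/(7*pi)) - (0) = 4/(7*pi).
Directly, an antiderivative of (3) cos(7*pi*x/2) is 6*sin(7*pi*x/2)/(7*pi); evaluating from -1 to 1: ∫_{-1}^{1} (3) cos(7*pi*x/2) dx = (-6/(7*pi)) - (6/(7*pi)) = -12/(7*pi).
Directly, an antiderivative of (5) cos(7*pi*x/2) is 10*sin(7*pi*x/2)/(7*pi); evaluating from 1 to 2: ∫_{1}^{2} (5) cos(7*pi*x/2) dx = (0) - (-10/(7*pi)) = 10/(7*pi).
Summing the pieces and multiplying by (1/2) gives a_7 = 1/(7*pi).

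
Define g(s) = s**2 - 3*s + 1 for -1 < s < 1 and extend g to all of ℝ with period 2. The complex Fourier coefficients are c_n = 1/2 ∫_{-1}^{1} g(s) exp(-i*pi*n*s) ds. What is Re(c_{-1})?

Since g is real-valued, Re(c_{-1}) = 1/2 ∫_{-1}^{1} g(s) cos(-pi*s) ds = a_{1}/2.
Integrating by parts twice (tabular method), an antiderivative of (s**2 - 3*s + 1) cos(-pi*s) is s**2*sin(pi*s)/pi - 3*s*sin(pi*s)/pi + 2*s*cos(pi*s)/pi**2 - 2*sin(pi*s)/pi**3 + sin(pi*s)/pi - 3*cos(pi*s)/pi**2; evaluating from -1 to 1: ∫_{-1}^{1} (s**2 - 3*s + 1) cos(-pi*s) ds = (pi**(-2)) - (5/pi**2) = -4/pi**2.
Hence Re(c_{-1}) = (1/2)·(-4/pi**2) = -2/pi**2.

-2/pi**2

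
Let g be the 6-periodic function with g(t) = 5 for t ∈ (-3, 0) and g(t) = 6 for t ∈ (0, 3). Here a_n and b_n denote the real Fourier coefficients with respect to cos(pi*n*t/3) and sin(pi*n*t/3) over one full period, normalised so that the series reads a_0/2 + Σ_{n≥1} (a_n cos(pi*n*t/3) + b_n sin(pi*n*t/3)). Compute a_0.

a_0 = 1/3 ∫_{-3}^{3} g(t) dt = 1/3 · (33) = 11.

11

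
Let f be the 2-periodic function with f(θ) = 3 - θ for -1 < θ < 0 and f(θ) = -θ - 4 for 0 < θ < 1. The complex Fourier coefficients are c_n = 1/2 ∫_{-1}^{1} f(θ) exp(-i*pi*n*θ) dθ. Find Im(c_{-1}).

-8/pi

Since f is real-valued, Im(c_{-1}) = -1/2 ∫_{-1}^{1} f(θ) sin(-pi*θ) dθ = b_{1}/2.
Split the integral at the breakpoints.
Integrating by parts (boundary term plus one more integral), an antiderivative of (3 - θ) sin(-pi*θ) is -θ*cos(pi*θ)/pi + sin(pi*θ)/pi**2 + 3*cos(pi*θ)/pi; evaluating from -1 to 0: ∫_{-1}^{0} (3 - θ) sin(-pi*θ) dθ = (3/pi) - (-4/pi) = 7/pi.
Integrating by parts (boundary term plus one more integral), an antiderivative of (-θ - 4) sin(-pi*θ) is -θ*cos(pi*θ)/pi + sin(pi*θ)/pi**2 - 4*cos(pi*θ)/pi; evaluating from 0 to 1: ∫_{0}^{1} (-θ - 4) sin(-pi*θ) dθ = (5/pi) - (-4/pi) = 9/pi.
So ∫_{-1}^{1} f(θ) sin(-pi*θ) dθ = 16/pi.
Hence Im(c_{-1}) = (-1/2)·(16/pi) = -8/pi.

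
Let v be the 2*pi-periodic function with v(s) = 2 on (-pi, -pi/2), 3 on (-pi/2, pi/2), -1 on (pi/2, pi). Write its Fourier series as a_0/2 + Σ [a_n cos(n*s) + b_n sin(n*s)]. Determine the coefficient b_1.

b_1 = 1/pi ∫_{-pi}^{pi} v(s) sin(s) ds.
Split the integral at the breakpoints.
Directly, an antiderivative of (2) sin(s) is -2*cos(s); evaluating from -pi to -pi/2: ∫_{-pi}^{-pi/2} (2) sin(s) ds = (0) - (2) = -2.
Directly, an antiderivative of (3) sin(s) is -3*cos(s); evaluating from -pi/2 to pi/2: ∫_{-pi/2}^{pi/2} (3) sin(s) ds = (0) - (0) = 0.
Directly, an antiderivative of (-1) sin(s) is cos(s); evaluating from pi/2 to pi: ∫_{pi/2}^{pi} (-1) sin(s) ds = (-1) - (0) = -1.
Summing the pieces and multiplying by (1/pi) gives b_1 = -3/pi.

-3/pi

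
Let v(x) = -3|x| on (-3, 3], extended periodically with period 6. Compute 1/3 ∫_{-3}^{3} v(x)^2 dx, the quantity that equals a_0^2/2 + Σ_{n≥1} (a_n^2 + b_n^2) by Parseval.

1/3 ∫_{-3}^{3} v(x)^2 dx = 1/3 · (162) = 54.

54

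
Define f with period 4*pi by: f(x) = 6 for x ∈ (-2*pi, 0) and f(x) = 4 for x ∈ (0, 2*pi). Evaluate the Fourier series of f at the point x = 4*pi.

5

x = 4*pi differs from x = 0 by 1 full period(s), and the series is 4*pi-periodic.
At x = 0 the one-sided limits are f(0^-) = 6 and f(0^+) = 4.
By Dirichlet's theorem the series converges to their average, [(6) + (4)]/2 = 5.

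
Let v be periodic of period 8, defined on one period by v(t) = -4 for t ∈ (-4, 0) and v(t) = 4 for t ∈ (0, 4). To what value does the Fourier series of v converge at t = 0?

0

At t = 0 the one-sided limits are v(0^-) = -4 and v(0^+) = 4.
By Dirichlet's theorem the series converges to their average, [(-4) + (4)]/2 = 0.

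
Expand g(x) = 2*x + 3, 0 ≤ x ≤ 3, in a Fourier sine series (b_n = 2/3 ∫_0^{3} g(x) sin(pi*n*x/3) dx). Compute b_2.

-6/pi

b_2 = 2/3 ∫_0^{3} (2*x + 3) sin(2*pi*x/3) dx.
Integrating by parts (boundary term plus one more integral), an antiderivative of (2*x + 3) sin(2*pi*x/3) is -3*x*cos(2*pi*x/3)/pi + 9*sin(2*pi*x/3)/(2*pi**2) - 9*cos(2*pi*x/3)/(2*pi); evaluating from 0 to 3: ∫_{0}^{3} (2*x + 3) sin(2*pi*x/3) dx = (-27/(2*pi)) - (-9/(2*pi)) = -9/pi.
Hence b_2 = (2/3)·(-9/pi) = -6/pi.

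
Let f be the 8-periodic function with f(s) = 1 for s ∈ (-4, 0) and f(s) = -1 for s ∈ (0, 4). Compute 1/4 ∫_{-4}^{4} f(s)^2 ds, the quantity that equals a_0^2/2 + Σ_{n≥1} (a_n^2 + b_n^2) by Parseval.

2

1/4 ∫_{-4}^{4} f(s)^2 ds = 1/4 · (8) = 2.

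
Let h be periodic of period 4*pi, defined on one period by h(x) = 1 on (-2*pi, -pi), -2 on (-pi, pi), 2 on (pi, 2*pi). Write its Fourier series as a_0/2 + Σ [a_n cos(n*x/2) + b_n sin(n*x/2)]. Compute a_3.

a_3 = (1/(2*pi)) ∫_{-2*pi}^{2*pi} h(x) cos(3*x/2) dx.
Split the integral at the breakpoints.
Directly, an antiderivative of (1) cos(3*x/2) is 2*sin(3*x/2)/3; evaluating from -2*pi to -pi: ∫_{-2*pi}^{-pi} (1) cos(3*x/2) dx = (2/3) - (0) = 2/3.
Directly, an antiderivative of (-2) cos(3*x/2) is -4*sin(3*x/2)/3; evaluating from -pi to pi: ∫_{-pi}^{pi} (-2) cos(3*x/2) dx = (4/3) - (-4/3) = 8/3.
Directly, an antiderivative of (2) cos(3*x/2) is 4*sin(3*x/2)/3; evaluating from pi to 2*pi: ∫_{pi}^{2*pi} (2) cos(3*x/2) dx = (0) - (-4/3) = 4/3.
Summing the pieces and multiplying by (1/(2*pi)) gives a_3 = 7/(3*pi).

7/(3*pi)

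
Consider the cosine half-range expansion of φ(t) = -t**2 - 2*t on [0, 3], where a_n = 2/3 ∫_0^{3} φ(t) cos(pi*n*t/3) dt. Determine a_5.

a_5 = 2/3 ∫_0^{3} (-t**2 - 2*t) cos(5*pi*t/3) dt.
Integrating by parts twice (tabular method), an antiderivative of (-t**2 - 2*t) cos(5*pi*t/3) is -3*t**2*sin(5*pi*t/3)/(5*pi) - 6*t*sin(5*pi*t/3)/(5*pi) - 18*t*cos(5*pi*t/3)/(25*pi**2) + 54*sin(5*pi*t/3)/(125*pi**3) - 18*cos(5*pi*t/3)/(25*pi**2); evaluating from 0 to 3: ∫_{0}^{3} (-t**2 - 2*t) cos(5*pi*t/3) dt = (72/(25*pi**2)) - (-18/(25*pi**2)) = 18/(5*pi**2).
Hence a_5 = (2/3)·(18/(5*pi**2)) = 12/(5*pi**2).

12/(5*pi**2)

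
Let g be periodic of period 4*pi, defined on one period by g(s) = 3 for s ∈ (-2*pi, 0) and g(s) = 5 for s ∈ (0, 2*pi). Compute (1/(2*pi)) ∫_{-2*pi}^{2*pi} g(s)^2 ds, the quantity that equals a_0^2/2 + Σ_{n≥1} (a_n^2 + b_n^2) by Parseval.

(1/(2*pi)) ∫_{-2*pi}^{2*pi} g(s)^2 ds = (1/(2*pi)) · (68*pi) = 34.

34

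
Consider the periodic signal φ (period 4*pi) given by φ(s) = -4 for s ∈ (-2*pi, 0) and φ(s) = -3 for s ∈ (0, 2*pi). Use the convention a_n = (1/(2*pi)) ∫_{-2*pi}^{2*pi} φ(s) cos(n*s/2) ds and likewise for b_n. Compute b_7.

b_7 = (1/(2*pi)) ∫_{-2*pi}^{2*pi} φ(s) sin(7*s/2) ds.
Split the integral at the breakpoints.
Directly, an antiderivative of (-4) sin(7*s/2) is 8*cos(7*s/2)/7; evaluating from -2*pi to 0: ∫_{-2*pi}^{0} (-4) sin(7*s/2) ds = (8/7) - (-8/7) = 16/7.
Directly, an antiderivative of (-3) sin(7*s/2) is 6*cos(7*s/2)/7; evaluating from 0 to 2*pi: ∫_{0}^{2*pi} (-3) sin(7*s/2) ds = (-6/7) - (6/7) = -12/7.
Summing the pieces and multiplying by (1/(2*pi)) gives b_7 = 2/(7*pi).

2/(7*pi)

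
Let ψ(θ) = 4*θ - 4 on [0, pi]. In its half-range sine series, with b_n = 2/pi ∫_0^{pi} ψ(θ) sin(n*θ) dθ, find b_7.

b_7 = 2/pi ∫_0^{pi} (4*θ - 4) sin(7*θ) dθ.
Integrating by parts (boundary term plus one more integral), an antiderivative of (4*θ - 4) sin(7*θ) is -4*θ*cos(7*θ)/7 + 4*sin(7*θ)/49 + 4*cos(7*θ)/7; evaluating from 0 to pi: ∫_{0}^{pi} (4*θ - 4) sin(7*θ) dθ = (-4/7 + 4*pi/7) - (4/7) = -8/7 + 4*pi/7.
Hence b_7 = (2/pi)·(-8/7 + 4*pi/7) = 8*(-2 + pi)/(7*pi).

8*(-2 + pi)/(7*pi)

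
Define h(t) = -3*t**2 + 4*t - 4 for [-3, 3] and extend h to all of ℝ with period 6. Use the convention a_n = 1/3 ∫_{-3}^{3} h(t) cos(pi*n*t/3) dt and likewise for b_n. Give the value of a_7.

a_7 = 1/3 ∫_{-3}^{3} h(t) cos(7*pi*t/3) dt.
Integrating by parts twice (tabular method), an antiderivative of (-3*t**2 + 4*t - 4) cos(7*pi*t/3) is -9*t**2*sin(7*pi*t/3)/(7*pi) + 12*t*sin(7*pi*t/3)/(7*pi) - 54*t*cos(7*pi*t/3)/(49*pi**2) - 12*sin(7*pi*t/3)/(7*pi) + 162*sin(7*pi*t/3)/(343*pi**3) + 36*cos(7*pi*t/3)/(49*pi**2); evaluating from -3 to 3: ∫_{-3}^{3} (-3*t**2 + 4*t - 4) cos(7*pi*t/3) dt = (18/(7*pi**2)) - (-198/(49*pi**2)) = 324/(49*pi**2).
Hence a_7 = (1/3)·(324/(49*pi**2)) = 108/(49*pi**2).

108/(49*pi**2)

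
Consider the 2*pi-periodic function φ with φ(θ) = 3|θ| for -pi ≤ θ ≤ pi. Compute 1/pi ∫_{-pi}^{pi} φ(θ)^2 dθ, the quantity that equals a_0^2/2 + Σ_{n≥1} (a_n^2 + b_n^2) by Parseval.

1/pi ∫_{-pi}^{pi} φ(θ)^2 dθ = 1/pi · (6*pi**3) = 6*pi**2.

6*pi**2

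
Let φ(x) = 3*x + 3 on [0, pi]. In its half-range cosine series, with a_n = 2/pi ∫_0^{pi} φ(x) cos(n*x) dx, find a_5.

-12/(25*pi)

a_5 = 2/pi ∫_0^{pi} (3*x + 3) cos(5*x) dx.
Integrating by parts (boundary term plus one more integral), an antiderivative of (3*x + 3) cos(5*x) is 3*x*sin(5*x)/5 + 3*sin(5*x)/5 + 3*cos(5*x)/25; evaluating from 0 to pi: ∫_{0}^{pi} (3*x + 3) cos(5*x) dx = (-3/25) - (3/25) = -6/25.
Hence a_5 = (2/pi)·(-6/25) = -12/(25*pi).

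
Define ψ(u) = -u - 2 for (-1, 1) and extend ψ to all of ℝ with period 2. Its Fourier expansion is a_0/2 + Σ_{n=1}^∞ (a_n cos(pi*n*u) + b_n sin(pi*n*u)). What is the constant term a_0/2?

-2

a_0 = ∫_{-1}^{1} ψ(u) du = -4.
So the constant term a_0/2 = -2.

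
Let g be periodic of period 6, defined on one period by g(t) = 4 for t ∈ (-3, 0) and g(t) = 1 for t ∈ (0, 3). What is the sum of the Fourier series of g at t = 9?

5/2

t = 9 differs from t = -3 by 2 full period(s), and the series is 6-periodic.
At t = -3 the one-sided limits are g(-3^-) = 1 and g(-3^+) = 4.
By Dirichlet's theorem the series converges to their average, [(1) + (4)]/2 = 5/2.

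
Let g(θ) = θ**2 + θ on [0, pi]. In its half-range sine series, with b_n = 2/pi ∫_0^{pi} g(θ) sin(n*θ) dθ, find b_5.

2*(-4 + 25*pi + 25*pi**2)/(125*pi)

b_5 = 2/pi ∫_0^{pi} (θ**2 + θ) sin(5*θ) dθ.
Integrating by parts twice (tabular method), an antiderivative of (θ**2 + θ) sin(5*θ) is -θ**2*cos(5*θ)/5 + 2*θ*sin(5*θ)/25 - θ*cos(5*θ)/5 + sin(5*θ)/25 + 2*cos(5*θ)/125; evaluating from 0 to pi: ∫_{0}^{pi} (θ**2 + θ) sin(5*θ) dθ = (-2/125 + pi/5 + pi**2/5) - (2/125) = -4/125 + pi/5 + pi**2/5.
Hence b_5 = (2/pi)·(-4/125 + pi/5 + pi**2/5) = 2*(-4 + 25*pi + 25*pi**2)/(125*pi).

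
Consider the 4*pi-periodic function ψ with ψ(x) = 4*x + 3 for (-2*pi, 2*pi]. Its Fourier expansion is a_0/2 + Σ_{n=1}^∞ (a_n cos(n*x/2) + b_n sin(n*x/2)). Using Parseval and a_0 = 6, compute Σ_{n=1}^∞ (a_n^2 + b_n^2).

128*pi**2/3

Parseval: a_0^2/2 + Σ_{n≥1} (a_n^2+b_n^2) = (1/(2*pi)) ∫_{-2*pi}^{2*pi} ψ(x)^2 dx = 18 + 128*pi**2/3.
Subtract a_0^2/2 = 18: Σ (a_n^2+b_n^2) = 128*pi**2/3.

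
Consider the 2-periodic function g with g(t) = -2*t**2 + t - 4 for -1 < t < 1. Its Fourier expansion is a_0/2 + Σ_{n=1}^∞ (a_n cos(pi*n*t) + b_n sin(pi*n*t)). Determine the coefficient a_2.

-2/pi**2

a_2 = ∫_{-1}^{1} g(t) cos(2*pi*t) dt.
Integrating by parts twice (tabular method), an antiderivative of (-2*t**2 + t - 4) cos(2*pi*t) is -t**2*sin(2*pi*t)/pi + t*sin(2*pi*t)/(2*pi) - t*cos(2*pi*t)/pi**2 - 2*sin(2*pi*t)/pi + sin(2*pi*t)/(2*pi**3) + cos(2*pi*t)/(4*pi**2); evaluating from -1 to 1: ∫_{-1}^{1} (-2*t**2 + t - 4) cos(2*pi*t) dt = (-3/(4*pi**2)) - (5/(4*pi**2)) = -2/pi**2.
Hence a_2 = -2/pi**2.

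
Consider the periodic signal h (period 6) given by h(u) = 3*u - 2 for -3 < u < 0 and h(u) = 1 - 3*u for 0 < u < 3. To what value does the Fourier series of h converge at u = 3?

-19/2

u = 3 differs from u = -3 by 1 full period(s), and the series is 6-periodic.
At u = -3 the one-sided limits are h(-3^-) = -8 and h(-3^+) = -11.
By Dirichlet's theorem the series converges to their average, [(-8) + (-11)]/2 = -19/2.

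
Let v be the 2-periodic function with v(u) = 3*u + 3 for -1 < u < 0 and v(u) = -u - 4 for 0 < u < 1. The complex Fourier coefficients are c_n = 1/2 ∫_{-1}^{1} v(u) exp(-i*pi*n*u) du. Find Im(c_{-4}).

Since v is real-valued, Im(c_{-4}) = -1/2 ∫_{-1}^{1} v(u) sin(-4*pi*u) du = b_{4}/2.
Split the integral at the breakpoints.
Integrating by parts (boundary term plus one more integral), an antiderivative of (3*u + 3) sin(-4*pi*u) is 3*u*cos(4*pi*u)/(4*pi) - 3*sin(4*pi*u)/(16*pi**2) + 3*cos(4*pi*u)/(4*pi); evaluating from -1 to 0: ∫_{-1}^{0} (3*u + 3) sin(-4*pi*u) du = (3/(4*pi)) - (0) = 3/(4*pi).
Integrating by parts (boundary term plus one more integral), an antiderivative of (-u - 4) sin(-4*pi*u) is -u*cos(4*pi*u)/(4*pi) + sin(4*pi*u)/(16*pi**2) - cos(4*pi*u)/pi; evaluating from 0 to 1: ∫_{0}^{1} (-u - 4) sin(-4*pi*u) du = (-5/(4*pi)) - (-1/pi) = -1/(4*pi).
So ∫_{-1}^{1} v(u) sin(-4*pi*u) du = 1/(2*pi).
Hence Im(c_{-4}) = (-1/2)·(1/(2*pi)) = -1/(4*pi).

-1/(4*pi)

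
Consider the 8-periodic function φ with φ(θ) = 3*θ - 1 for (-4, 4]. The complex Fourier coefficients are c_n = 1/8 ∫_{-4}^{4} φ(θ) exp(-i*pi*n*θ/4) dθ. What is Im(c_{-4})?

Since φ is real-valued, Im(c_{-4}) = -1/8 ∫_{-4}^{4} φ(θ) sin(-pi*θ) dθ = b_{4}/2.
Integrating by parts (boundary term plus one more integral), an antiderivative of (3*θ - 1) sin(-pi*θ) is 3*θ*cos(pi*θ)/pi - 3*sin(pi*θ)/pi**2 - cos(pi*θ)/pi; evaluating from -4 to 4: ∫_{-4}^{4} (3*θ - 1) sin(-pi*θ) dθ = (11/pi) - (-13/pi) = 24/pi.
Hence Im(c_{-4}) = (-1/8)·(24/pi) = -3/pi.

-3/pi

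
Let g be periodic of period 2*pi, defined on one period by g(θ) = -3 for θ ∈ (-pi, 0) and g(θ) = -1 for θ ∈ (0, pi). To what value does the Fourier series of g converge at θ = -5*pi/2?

-3

θ = -5*pi/2 differs from θ = -pi/2 by -1 full period(s), and the series is 2*pi-periodic.
g is continuous at θ = -pi/2 with value -3, so the series converges to -3 there.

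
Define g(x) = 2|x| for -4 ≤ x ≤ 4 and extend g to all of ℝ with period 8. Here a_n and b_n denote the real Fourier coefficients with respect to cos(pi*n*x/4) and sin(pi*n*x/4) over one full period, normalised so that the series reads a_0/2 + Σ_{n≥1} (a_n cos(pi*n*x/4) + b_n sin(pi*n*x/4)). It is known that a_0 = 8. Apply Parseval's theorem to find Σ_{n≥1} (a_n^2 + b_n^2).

32/3

Parseval: a_0^2/2 + Σ_{n≥1} (a_n^2+b_n^2) = 1/4 ∫_{-4}^{4} g(x)^2 dx = 128/3.
Subtract a_0^2/2 = 32: Σ (a_n^2+b_n^2) = 32/3.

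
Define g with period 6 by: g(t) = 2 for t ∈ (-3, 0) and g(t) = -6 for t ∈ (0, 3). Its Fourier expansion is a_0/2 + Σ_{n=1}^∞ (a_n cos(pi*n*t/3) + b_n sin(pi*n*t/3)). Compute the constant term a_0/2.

-2

a_0 = 1/3 ∫_{-3}^{3} g(t) dt = 1/3 · (-12) = -4.
So the constant term a_0/2 = -2.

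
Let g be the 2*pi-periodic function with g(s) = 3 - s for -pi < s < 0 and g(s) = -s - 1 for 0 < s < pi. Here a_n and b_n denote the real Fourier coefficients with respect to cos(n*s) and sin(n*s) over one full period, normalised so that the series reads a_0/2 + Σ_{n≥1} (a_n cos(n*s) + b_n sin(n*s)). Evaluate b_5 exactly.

b_5 = 1/pi ∫_{-pi}^{pi} g(s) sin(5*s) ds.
Split the integral at the breakpoints.
Integrating by parts (boundary term plus one more integral), an antiderivative of (3 - s) sin(5*s) is s*cos(5*s)/5 - sin(5*s)/25 - 3*cos(5*s)/5; evaluating from -pi to 0: ∫_{-pi}^{0} (3 - s) sin(5*s) ds = (-3/5) - (3/5 + pi/5) = -6/5 - pi/5.
Integrating by parts (boundary term plus one more integral), an antiderivative of (-s - 1) sin(5*s) is s*cos(5*s)/5 - sin(5*s)/25 + cos(5*s)/5; evaluating from 0 to pi: ∫_{0}^{pi} (-s - 1) sin(5*s) ds = (-pi/5 - 1/5) - (1/5) = -pi/5 - 2/5.
Summing the pieces and multiplying by (1/pi) gives b_5 = 2*(-4 - pi)/(5*pi).

2*(-4 - pi)/(5*pi)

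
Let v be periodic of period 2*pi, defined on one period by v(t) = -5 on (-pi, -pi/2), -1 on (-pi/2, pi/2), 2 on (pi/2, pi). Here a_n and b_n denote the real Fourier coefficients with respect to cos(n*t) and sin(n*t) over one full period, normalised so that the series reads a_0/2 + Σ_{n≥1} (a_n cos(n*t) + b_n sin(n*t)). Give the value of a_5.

a_5 = 1/pi ∫_{-pi}^{pi} v(t) cos(5*t) dt.
Split the integral at the breakpoints.
Directly, an antiderivative of (-5) cos(5*t) is -sin(5*t); evaluating from -pi to -pi/2: ∫_{-pi}^{-pi/2} (-5) cos(5*t) dt = (1) - (0) = 1.
Directly, an antiderivative of (-1) cos(5*t) is -sin(5*t)/5; evaluating from -pi/2 to pi/2: ∫_{-pi/2}^{pi/2} (-1) cos(5*t) dt = (-1/5) - (1/5) = -2/5.
Directly, an antiderivative of (2) cos(5*t) is 2*sin(5*t)/5; evaluating from pi/2 to pi: ∫_{pi/2}^{pi} (2) cos(5*t) dt = (0) - (2/5) = -2/5.
Summing the pieces and multiplying by (1/pi) gives a_5 = 1/(5*pi).

1/(5*pi)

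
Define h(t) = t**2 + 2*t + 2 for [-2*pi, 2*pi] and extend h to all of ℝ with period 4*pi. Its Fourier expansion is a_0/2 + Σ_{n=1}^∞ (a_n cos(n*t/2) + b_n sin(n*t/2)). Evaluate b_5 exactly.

b_5 = (1/(2*pi)) ∫_{-2*pi}^{2*pi} h(t) sin(5*t/2) dt.
Integrating by parts twice (tabular method), an antiderivative of (t**2 + 2*t + 2) sin(5*t/2) is -2*t**2*cos(5*t/2)/5 + 8*t*sin(5*t/2)/25 - 4*t*cos(5*t/2)/5 + 8*sin(5*t/2)/25 - 84*cos(5*t/2)/125; evaluating from -2*pi to 2*pi: ∫_{-2*pi}^{2*pi} (t**2 + 2*t + 2) sin(5*t/2) dt = (84/125 + 8*pi/5 + 8*pi**2/5) - (-8*pi/5 + 84/125 + 8*pi**2/5) = 16*pi/5.
Hence b_5 = (1/(2*pi))·(16*pi/5) = 8/5.

8/5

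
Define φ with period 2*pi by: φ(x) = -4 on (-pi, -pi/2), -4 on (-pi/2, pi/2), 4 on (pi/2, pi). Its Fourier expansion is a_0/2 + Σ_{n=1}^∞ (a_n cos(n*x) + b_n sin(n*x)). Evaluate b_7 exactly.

b_7 = 1/pi ∫_{-pi}^{pi} φ(x) sin(7*x) dx.
Split the integral at the breakpoints.
Directly, an antiderivative of (-4) sin(7*x) is 4*cos(7*x)/7; evaluating from -pi to -pi/2: ∫_{-pi}^{-pi/2} (-4) sin(7*x) dx = (0) - (-4/7) = 4/7.
Directly, an antiderivative of (-4) sin(7*x) is 4*cos(7*x)/7; evaluating from -pi/2 to pi/2: ∫_{-pi/2}^{pi/2} (-4) sin(7*x) dx = (0) - (0) = 0.
Directly, an antiderivative of (4) sin(7*x) is -4*cos(7*x)/7; evaluating from pi/2 to pi: ∫_{pi/2}^{pi} (4) sin(7*x) dx = (4/7) - (0) = 4/7.
Summing the pieces and multiplying by (1/pi) gives b_7 = 8/(7*pi).

8/(7*pi)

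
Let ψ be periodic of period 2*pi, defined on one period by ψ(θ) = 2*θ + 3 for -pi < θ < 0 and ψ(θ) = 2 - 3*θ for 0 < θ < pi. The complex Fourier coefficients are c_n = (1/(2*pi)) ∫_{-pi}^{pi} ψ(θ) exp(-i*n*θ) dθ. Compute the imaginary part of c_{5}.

Since ψ is real-valued, Im(c_{5}) = -(1/(2*pi)) ∫_{-pi}^{pi} ψ(θ) sin(5*θ) dθ = -b_{5}/2.
Split the integral at the breakpoints.
Integrating by parts (boundary term plus one more integral), an antiderivative of (2*θ + 3) sin(5*θ) is -2*θ*cos(5*θ)/5 + 2*sin(5*θ)/25 - 3*cos(5*θ)/5; evaluating from -pi to 0: ∫_{-pi}^{0} (2*θ + 3) sin(5*θ) dθ = (-3/5) - (3/5 - 2*pi/5) = -6/5 + 2*pi/5.
Integrating by parts (boundary term plus one more integral), an antiderivative of (2 - 3*θ) sin(5*θ) is 3*θ*cos(5*θ)/5 - 3*sin(5*θ)/25 - 2*cos(5*θ)/5; evaluating from 0 to pi: ∫_{0}^{pi} (2 - 3*θ) sin(5*θ) dθ = (2/5 - 3*pi/5) - (-2/5) = 4/5 - 3*pi/5.
So ∫_{-pi}^{pi} ψ(θ) sin(5*θ) dθ = -pi/5 - 2/5.
Hence Im(c_{5}) = (-1/(2*pi))·(-pi/5 - 2/5) = (2 + pi)/(10*pi).

(2 + pi)/(10*pi)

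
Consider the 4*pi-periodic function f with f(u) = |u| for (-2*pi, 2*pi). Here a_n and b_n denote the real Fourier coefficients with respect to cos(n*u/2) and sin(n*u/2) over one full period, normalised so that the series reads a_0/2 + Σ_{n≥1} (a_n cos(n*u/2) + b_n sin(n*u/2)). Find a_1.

a_1 = (1/(2*pi)) ∫_{-2*pi}^{2*pi} f(u) cos(u/2) du.
f is even and cos(u/2) is even, so the integrand is even and a_1 = 1/pi ∫_0^{2*pi} f(u) cos(u/2) du.
Integrating by parts (boundary term plus one more integral), an antiderivative of (u) cos(u/2) is 2*u*sin(u/2) + 4*cos(u/2); evaluating from 0 to 2*pi: ∫_{0}^{2*pi} (u) cos(u/2) du = (-4) - (4) = -8.
Hence a_1 = (1/pi)·(-8) = -8/pi.

-8/pi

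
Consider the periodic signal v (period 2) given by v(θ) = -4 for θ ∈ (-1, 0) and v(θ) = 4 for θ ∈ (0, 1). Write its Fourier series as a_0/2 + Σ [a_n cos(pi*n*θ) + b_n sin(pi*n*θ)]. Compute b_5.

16/(5*pi)

b_5 = ∫_{-1}^{1} v(θ) sin(5*pi*θ) dθ.
v is odd and sin(5*pi*θ) is odd, so the integrand is even and b_5 = 2 ∫_0^{1} v(θ) sin(5*pi*θ) dθ.
Directly, an antiderivative of (4) sin(5*pi*θ) is -4*cos(5*pi*θ)/(5*pi); evaluating from 0 to 1: ∫_{0}^{1} (4) sin(5*pi*θ) dθ = (4/(5*pi)) - (-4/(5*pi)) = 8/(5*pi).
Hence b_5 = 2·(8/(5*pi)) = 16/(5*pi).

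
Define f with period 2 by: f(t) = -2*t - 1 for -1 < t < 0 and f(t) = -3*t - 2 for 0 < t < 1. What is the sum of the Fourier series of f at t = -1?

-2

At t = -1 the one-sided limits are f(-1^-) = -5 and f(-1^+) = 1.
By Dirichlet's theorem the series converges to their average, [(-5) + (1)]/2 = -2.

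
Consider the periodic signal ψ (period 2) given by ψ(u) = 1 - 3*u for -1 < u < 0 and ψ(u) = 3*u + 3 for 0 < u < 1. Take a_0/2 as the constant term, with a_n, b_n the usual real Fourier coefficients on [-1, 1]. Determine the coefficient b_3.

b_3 = ∫_{-1}^{1} ψ(u) sin(3*pi*u) du.
Split the integral at the breakpoints.
Integrating by parts (boundary term plus one more integral), an antiderivative of (1 - 3*u) sin(3*pi*u) is u*cos(3*pi*u)/pi - sin(3*pi*u)/(3*pi**2) - cos(3*pi*u)/(3*pi); evaluating from -1 to 0: ∫_{-1}^{0} (1 - 3*u) sin(3*pi*u) du = (-1/(3*pi)) - (4/(3*pi)) = -5/(3*pi).
Integrating by parts (boundary term plus one more integral), an antiderivative of (3*u + 3) sin(3*pi*u) is -u*cos(3*pi*u)/pi + sin(3*pi*u)/(3*pi**2) - cos(3*pi*u)/pi; evaluating from 0 to 1: ∫_{0}^{1} (3*u + 3) sin(3*pi*u) du = (2/pi) - (-1/pi) = 3/pi.
Summing the pieces gives b_3 = 4/(3*pi).

4/(3*pi)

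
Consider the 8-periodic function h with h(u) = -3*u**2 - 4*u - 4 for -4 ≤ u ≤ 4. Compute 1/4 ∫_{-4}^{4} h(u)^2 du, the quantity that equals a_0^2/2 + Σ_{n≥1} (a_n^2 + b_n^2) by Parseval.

20704/15

1/4 ∫_{-4}^{4} h(u)^2 du = 1/4 · (82816/15) = 20704/15.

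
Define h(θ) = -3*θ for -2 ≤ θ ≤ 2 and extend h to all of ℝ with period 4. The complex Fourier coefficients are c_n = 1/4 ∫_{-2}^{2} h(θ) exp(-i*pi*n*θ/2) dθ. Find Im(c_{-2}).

Since h is real-valued, Im(c_{-2}) = -1/4 ∫_{-2}^{2} h(θ) sin(-pi*θ) dθ = b_{2}/2.
h is odd and sin(-pi*θ) is odd, so the integrand is even: ∫_{-2}^{2} h(θ) sin(-pi*θ) dθ = 2∫_0^{2} h(θ) sin(-pi*θ) dθ.
Integrating by parts (boundary term plus one more integral), an antiderivative of (-3*θ) sin(-pi*θ) is -3*θ*cos(pi*θ)/pi + 3*sin(pi*θ)/pi**2; evaluating from 0 to 2: ∫_{0}^{2} (-3*θ) sin(-pi*θ) dθ = (-6/pi) - (0) = -6/pi.
So ∫_{-2}^{2} h(θ) sin(-pi*θ) dθ = -12/pi.
Hence Im(c_{-2}) = (-1/4)·(-12/pi) = 3/pi.

3/pi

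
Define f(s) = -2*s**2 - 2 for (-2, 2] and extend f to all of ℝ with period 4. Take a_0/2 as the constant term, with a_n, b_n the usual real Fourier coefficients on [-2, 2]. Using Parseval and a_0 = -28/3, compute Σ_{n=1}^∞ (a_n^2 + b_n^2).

512/45

Parseval: a_0^2/2 + Σ_{n≥1} (a_n^2+b_n^2) = 1/2 ∫_{-2}^{2} f(s)^2 ds = 824/15.
Subtract a_0^2/2 = 392/9: Σ (a_n^2+b_n^2) = 512/45.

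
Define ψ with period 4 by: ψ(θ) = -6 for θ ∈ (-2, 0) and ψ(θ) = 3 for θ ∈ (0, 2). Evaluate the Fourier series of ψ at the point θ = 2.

At θ = 2 the one-sided limits are ψ(2^-) = 3 and ψ(2^+) = -6.
By Dirichlet's theorem the series converges to their average, [(3) + (-6)]/2 = -3/2.

-3/2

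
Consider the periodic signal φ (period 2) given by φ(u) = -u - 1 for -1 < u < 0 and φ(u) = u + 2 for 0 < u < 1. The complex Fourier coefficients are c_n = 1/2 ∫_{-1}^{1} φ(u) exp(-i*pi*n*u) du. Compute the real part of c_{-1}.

-2/pi**2

Since φ is real-valued, Re(c_{-1}) = 1/2 ∫_{-1}^{1} φ(u) cos(-pi*u) du = a_{1}/2.
Split the integral at the breakpoints.
Integrating by parts (boundary term plus one more integral), an antiderivative of (-u - 1) cos(-pi*u) is -u*sin(pi*u)/pi - sin(pi*u)/pi - cos(pi*u)/pi**2; evaluating from -1 to 0: ∫_{-1}^{0} (-u - 1) cos(-pi*u) du = (-1/pi**2) - (pi**(-2)) = -2/pi**2.
Integrating by parts (boundary term plus one more integral), an antiderivative of (u + 2) cos(-pi*u) is u*sin(pi*u)/pi + 2*sin(pi*u)/pi + cos(pi*u)/pi**2; evaluating from 0 to 1: ∫_{0}^{1} (u + 2) cos(-pi*u) du = (-1/pi**2) - (pi**(-2)) = -2/pi**2.
So ∫_{-1}^{1} φ(u) cos(-pi*u) du = -4/pi**2.
Hence Re(c_{-1}) = (1/2)·(-4/pi**2) = -2/pi**2.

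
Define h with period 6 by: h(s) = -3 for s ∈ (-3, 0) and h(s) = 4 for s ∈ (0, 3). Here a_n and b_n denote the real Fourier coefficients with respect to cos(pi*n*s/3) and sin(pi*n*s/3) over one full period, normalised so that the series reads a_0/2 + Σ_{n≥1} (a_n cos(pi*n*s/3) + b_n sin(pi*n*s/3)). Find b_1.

b_1 = 1/3 ∫_{-3}^{3} h(s) sin(pi*s/3) ds.
Split the integral at the breakpoints.
Directly, an antiderivative of (-3) sin(pi*s/3) is 9*cos(pi*s/3)/pi; evaluating from -3 to 0: ∫_{-3}^{0} (-3) sin(pi*s/3) ds = (9/pi) - (-9/pi) = 18/pi.
Directly, an antiderivative of (4) sin(pi*s/3) is -12*cos(pi*s/3)/pi; evaluating from 0 to 3: ∫_{0}^{3} (4) sin(pi*s/3) ds = (12/pi) - (-12/pi) = 24/pi.
Summing the pieces and multiplying by (1/3) gives b_1 = 14/pi.

14/pi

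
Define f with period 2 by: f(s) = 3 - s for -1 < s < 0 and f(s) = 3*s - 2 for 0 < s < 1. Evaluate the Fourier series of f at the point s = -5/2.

7/2

s = -5/2 differs from s = -1/2 by -1 full period(s), and the series is 2-periodic.
f is continuous at s = -1/2 with value 7/2, so the series converges to 7/2 there.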